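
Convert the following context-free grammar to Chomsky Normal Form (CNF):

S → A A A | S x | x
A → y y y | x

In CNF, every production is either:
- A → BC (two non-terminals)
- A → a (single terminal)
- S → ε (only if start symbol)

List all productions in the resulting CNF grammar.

TX → x; S → x; TY → y; A → x; S → A X0; X0 → A A; S → S TX; A → TY X1; X1 → TY TY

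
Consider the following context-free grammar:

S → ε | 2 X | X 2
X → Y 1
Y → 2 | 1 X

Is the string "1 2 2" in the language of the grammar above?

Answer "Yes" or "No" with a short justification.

No - no valid derivation exists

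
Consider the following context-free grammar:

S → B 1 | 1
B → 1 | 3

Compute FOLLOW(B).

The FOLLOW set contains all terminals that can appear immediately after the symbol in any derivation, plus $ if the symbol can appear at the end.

We compute FOLLOW(B) using the standard algorithm.
FOLLOW(S) starts with {$}.
FIRST(B) = {1, 3}
FIRST(S) = {1, 3}
FOLLOW(B) = {1}
FOLLOW(S) = {$}
Therefore, FOLLOW(B) = {1}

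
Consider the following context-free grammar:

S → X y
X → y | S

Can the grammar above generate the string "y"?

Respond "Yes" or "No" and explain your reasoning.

No - no valid derivation exists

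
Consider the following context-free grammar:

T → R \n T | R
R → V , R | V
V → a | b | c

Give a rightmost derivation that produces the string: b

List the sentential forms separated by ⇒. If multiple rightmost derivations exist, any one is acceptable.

T ⇒ R ⇒ V ⇒ b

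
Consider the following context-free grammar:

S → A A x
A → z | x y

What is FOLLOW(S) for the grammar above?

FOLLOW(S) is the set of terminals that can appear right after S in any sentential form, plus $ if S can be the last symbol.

We compute FOLLOW(S) using the standard algorithm.
FOLLOW(S) starts with {$}.
FIRST(A) = {x, z}
FIRST(S) = {x, z}
FOLLOW(A) = {x, z}
FOLLOW(S) = {$}
Therefore, FOLLOW(S) = {$}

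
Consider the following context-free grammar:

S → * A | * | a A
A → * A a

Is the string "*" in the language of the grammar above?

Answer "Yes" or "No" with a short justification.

Yes - a valid derivation exists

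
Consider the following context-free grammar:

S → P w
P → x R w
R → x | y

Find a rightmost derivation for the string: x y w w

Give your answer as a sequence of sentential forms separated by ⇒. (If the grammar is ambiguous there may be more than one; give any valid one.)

S ⇒ P w ⇒ x R w w ⇒ x y w w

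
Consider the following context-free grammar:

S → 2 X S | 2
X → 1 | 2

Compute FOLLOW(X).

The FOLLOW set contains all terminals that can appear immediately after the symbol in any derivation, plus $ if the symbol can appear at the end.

We compute FOLLOW(X) using the standard algorithm.
FOLLOW(S) starts with {$}.
FIRST(S) = {2}
FIRST(X) = {1, 2}
FOLLOW(S) = {$}
FOLLOW(X) = {2}
Therefore, FOLLOW(X) = {2}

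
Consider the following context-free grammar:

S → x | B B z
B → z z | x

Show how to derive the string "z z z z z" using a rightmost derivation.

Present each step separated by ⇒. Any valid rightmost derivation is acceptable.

S ⇒ B B z ⇒ B z z z ⇒ z z z z z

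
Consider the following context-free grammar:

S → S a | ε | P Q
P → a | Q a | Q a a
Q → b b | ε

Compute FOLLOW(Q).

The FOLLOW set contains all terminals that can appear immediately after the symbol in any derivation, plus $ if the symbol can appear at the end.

We compute FOLLOW(Q) using the standard algorithm.
FOLLOW(S) starts with {$}.
FIRST(P) = {a, b}
FIRST(Q) = {b, ε}
FIRST(S) = {a, b, ε}
FOLLOW(P) = {$, a, b}
FOLLOW(Q) = {$, a}
FOLLOW(S) = {$, a}
Therefore, FOLLOW(Q) = {$, a}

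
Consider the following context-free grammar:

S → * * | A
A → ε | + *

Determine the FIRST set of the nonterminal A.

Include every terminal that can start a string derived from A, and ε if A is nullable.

We compute FIRST(A) using the standard algorithm.
FIRST(A) = {+, ε}
FIRST(S) = {*, +, ε}
Therefore, FIRST(A) = {+, ε}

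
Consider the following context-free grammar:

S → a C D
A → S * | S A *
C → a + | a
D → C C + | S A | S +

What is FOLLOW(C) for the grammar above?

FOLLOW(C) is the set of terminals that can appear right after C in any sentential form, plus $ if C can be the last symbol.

We compute FOLLOW(C) using the standard algorithm.
FOLLOW(S) starts with {$}.
FIRST(A) = {a}
FIRST(C) = {a}
FIRST(D) = {a}
FIRST(S) = {a}
FOLLOW(A) = {$, *, +, a}
FOLLOW(C) = {+, a}
FOLLOW(D) = {$, *, +, a}
FOLLOW(S) = {$, *, +, a}
Therefore, FOLLOW(C) = {+, a}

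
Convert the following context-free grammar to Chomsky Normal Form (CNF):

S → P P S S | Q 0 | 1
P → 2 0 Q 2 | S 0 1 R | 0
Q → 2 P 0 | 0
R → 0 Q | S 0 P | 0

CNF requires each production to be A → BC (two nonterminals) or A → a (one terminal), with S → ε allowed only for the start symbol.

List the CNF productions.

T0 → 0; S → 1; T2 → 2; T1 → 1; P → 0; Q → 0; R → 0; S → P X0; X0 → P X1; X1 → S S; S → Q T0; P → T2 X2; X2 → T0 X3; X3 → Q T2; P → S X4; X4 → T0 X5; X5 → T1 R; Q → T2 X6; X6 → P T0; R → T0 Q; R → S X7; X7 → T0 P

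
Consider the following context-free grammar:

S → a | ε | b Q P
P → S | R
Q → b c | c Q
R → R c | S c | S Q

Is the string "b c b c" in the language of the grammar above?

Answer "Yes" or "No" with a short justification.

Yes - a valid derivation exists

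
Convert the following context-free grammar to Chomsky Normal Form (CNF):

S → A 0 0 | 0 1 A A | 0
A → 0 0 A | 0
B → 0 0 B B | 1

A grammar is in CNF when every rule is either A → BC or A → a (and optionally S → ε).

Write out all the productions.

T0 → 0; T1 → 1; S → 0; A → 0; B → 1; S → A X0; X0 → T0 T0; S → T0 X1; X1 → T1 X2; X2 → A A; A → T0 X3; X3 → T0 A; B → T0 X4; X4 → T0 X5; X5 → B B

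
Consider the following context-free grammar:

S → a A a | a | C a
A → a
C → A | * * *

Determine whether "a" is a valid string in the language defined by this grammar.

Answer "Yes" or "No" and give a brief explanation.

Yes - a valid derivation exists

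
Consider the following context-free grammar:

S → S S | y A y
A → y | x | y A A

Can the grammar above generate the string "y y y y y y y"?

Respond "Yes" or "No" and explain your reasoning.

Yes - a valid derivation exists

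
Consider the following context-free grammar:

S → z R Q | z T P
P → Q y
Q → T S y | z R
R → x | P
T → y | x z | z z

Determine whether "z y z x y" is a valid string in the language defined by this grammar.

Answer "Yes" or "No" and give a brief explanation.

Yes - a valid derivation exists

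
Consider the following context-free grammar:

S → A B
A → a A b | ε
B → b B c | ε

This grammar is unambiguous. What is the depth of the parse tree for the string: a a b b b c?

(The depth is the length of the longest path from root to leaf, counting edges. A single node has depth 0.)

4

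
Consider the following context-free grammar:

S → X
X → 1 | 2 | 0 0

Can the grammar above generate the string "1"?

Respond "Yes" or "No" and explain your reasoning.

Yes - a valid derivation exists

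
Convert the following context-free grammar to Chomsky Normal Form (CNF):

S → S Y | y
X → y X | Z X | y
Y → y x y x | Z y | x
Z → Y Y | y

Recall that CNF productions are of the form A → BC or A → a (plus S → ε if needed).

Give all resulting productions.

S → y; TY → y; X → y; TX → x; Y → x; Z → y; S → S Y; X → TY X; X → Z X; Y → TY X0; X0 → TX X1; X1 → TY TX; Y → Z TY; Z → Y Y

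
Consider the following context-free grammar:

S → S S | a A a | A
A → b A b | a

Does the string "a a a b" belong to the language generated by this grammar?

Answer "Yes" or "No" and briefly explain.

No - no valid derivation exists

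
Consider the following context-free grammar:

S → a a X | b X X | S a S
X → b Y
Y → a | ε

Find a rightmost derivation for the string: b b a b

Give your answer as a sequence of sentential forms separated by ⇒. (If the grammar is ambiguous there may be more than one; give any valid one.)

S ⇒ b X X ⇒ b X b Y ⇒ b X b ⇒ b b Y b ⇒ b b a b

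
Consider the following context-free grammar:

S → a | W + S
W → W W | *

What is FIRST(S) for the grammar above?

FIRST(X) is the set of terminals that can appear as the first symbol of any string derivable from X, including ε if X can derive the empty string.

We compute FIRST(S) using the standard algorithm.
FIRST(S) = {*, a}
FIRST(W) = {*}
Therefore, FIRST(S) = {*, a}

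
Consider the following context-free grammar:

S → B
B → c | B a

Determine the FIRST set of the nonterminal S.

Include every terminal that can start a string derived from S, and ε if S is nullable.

We compute FIRST(S) using the standard algorithm.
FIRST(B) = {c}
FIRST(S) = {c}
Therefore, FIRST(S) = {c}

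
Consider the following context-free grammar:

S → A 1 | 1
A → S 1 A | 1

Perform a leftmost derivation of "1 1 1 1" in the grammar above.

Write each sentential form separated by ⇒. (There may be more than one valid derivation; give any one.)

S ⇒ A 1 ⇒ S 1 A 1 ⇒ 1 1 A 1 ⇒ 1 1 1 1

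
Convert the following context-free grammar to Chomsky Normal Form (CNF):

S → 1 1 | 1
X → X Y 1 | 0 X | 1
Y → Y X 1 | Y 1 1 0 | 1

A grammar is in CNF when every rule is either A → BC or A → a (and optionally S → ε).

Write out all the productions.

T1 → 1; S → 1; T0 → 0; X → 1; Y → 1; S → T1 T1; X → X X0; X0 → Y T1; X → T0 X; Y → Y X1; X1 → X T1; Y → Y X2; X2 → T1 X3; X3 → T1 T0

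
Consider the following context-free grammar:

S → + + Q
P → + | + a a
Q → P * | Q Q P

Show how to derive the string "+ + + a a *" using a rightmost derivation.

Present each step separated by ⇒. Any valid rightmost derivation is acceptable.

S ⇒ + + Q ⇒ + + P * ⇒ + + + a a *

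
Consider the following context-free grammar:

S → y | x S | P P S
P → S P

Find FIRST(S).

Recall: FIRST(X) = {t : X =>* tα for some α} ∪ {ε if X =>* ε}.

We compute FIRST(S) using the standard algorithm.
FIRST(P) = {x, y}
FIRST(S) = {x, y}
Therefore, FIRST(S) = {x, y}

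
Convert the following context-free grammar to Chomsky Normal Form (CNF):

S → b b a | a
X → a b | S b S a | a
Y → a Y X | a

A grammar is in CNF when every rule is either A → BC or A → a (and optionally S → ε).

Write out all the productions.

TB → b; TA → a; S → a; X → a; Y → a; S → TB X0; X0 → TB TA; X → TA TB; X → S X1; X1 → TB X2; X2 → S TA; Y → TA X3; X3 → Y X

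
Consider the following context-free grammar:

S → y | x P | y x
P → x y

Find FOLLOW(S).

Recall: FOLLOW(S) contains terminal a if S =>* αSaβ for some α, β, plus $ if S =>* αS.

We compute FOLLOW(S) using the standard algorithm.
FOLLOW(S) starts with {$}.
FIRST(P) = {x}
FIRST(S) = {x, y}
FOLLOW(P) = {$}
FOLLOW(S) = {$}
Therefore, FOLLOW(S) = {$}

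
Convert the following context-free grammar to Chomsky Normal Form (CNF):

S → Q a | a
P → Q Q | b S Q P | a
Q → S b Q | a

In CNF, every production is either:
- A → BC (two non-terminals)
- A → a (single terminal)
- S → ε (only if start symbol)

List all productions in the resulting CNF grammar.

TA → a; S → a; TB → b; P → a; Q → a; S → Q TA; P → Q Q; P → TB X0; X0 → S X1; X1 → Q P; Q → S X2; X2 → TB Q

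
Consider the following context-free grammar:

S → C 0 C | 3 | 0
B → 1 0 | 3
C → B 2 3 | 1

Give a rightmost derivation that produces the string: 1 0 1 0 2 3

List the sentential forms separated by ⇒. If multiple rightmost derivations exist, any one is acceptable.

S ⇒ C 0 C ⇒ C 0 B 2 3 ⇒ C 0 1 0 2 3 ⇒ 1 0 1 0 2 3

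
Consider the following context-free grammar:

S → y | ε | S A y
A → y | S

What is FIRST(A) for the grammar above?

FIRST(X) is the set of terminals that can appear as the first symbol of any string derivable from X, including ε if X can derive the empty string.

We compute FIRST(A) using the standard algorithm.
FIRST(A) = {y, ε}
FIRST(S) = {y, ε}
Therefore, FIRST(A) = {y, ε}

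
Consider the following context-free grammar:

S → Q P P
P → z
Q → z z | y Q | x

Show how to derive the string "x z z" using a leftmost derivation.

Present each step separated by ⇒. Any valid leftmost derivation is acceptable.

S ⇒ Q P P ⇒ x P P ⇒ x z P ⇒ x z z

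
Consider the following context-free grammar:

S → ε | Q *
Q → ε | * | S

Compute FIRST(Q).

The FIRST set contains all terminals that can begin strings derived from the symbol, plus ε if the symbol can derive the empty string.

We compute FIRST(Q) using the standard algorithm.
FIRST(Q) = {*, ε}
FIRST(S) = {*, ε}
Therefore, FIRST(Q) = {*, ε}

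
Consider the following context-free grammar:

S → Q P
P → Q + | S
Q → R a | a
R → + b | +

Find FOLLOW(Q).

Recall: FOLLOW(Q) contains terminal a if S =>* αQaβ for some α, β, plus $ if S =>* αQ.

We compute FOLLOW(Q) using the standard algorithm.
FOLLOW(S) starts with {$}.
FIRST(P) = {+, a}
FIRST(Q) = {+, a}
FIRST(R) = {+}
FIRST(S) = {+, a}
FOLLOW(P) = {$}
FOLLOW(Q) = {+, a}
FOLLOW(R) = {a}
FOLLOW(S) = {$}
Therefore, FOLLOW(Q) = {+, a}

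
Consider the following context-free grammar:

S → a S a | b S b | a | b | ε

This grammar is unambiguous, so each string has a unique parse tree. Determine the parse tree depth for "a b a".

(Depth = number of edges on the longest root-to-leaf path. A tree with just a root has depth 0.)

2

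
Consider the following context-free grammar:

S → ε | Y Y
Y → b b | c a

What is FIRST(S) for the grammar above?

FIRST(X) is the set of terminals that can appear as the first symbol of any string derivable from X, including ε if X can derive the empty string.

We compute FIRST(S) using the standard algorithm.
FIRST(S) = {b, c, ε}
FIRST(Y) = {b, c}
Therefore, FIRST(S) = {b, c, ε}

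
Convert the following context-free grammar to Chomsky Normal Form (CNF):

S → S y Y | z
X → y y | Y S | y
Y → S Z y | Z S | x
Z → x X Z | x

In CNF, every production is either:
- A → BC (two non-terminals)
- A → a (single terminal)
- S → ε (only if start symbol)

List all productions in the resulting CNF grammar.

TY → y; S → z; X → y; Y → x; TX → x; Z → x; S → S X0; X0 → TY Y; X → TY TY; X → Y S; Y → S X1; X1 → Z TY; Y → Z S; Z → TX X2; X2 → X Z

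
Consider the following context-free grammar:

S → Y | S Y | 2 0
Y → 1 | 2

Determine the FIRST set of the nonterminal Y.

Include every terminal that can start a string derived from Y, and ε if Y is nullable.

We compute FIRST(Y) using the standard algorithm.
FIRST(S) = {1, 2}
FIRST(Y) = {1, 2}
Therefore, FIRST(Y) = {1, 2}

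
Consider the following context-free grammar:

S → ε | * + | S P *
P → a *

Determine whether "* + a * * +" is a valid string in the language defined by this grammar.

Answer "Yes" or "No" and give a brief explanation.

No - no valid derivation exists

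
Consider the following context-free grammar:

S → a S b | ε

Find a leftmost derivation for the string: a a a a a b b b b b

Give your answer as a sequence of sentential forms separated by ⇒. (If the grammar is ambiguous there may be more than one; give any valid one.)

S ⇒ a S b ⇒ a a S b b ⇒ a a a S b b b ⇒ a a a a S b b b b ⇒ a a a a a S b b b b b ⇒ a a a a a b b b b b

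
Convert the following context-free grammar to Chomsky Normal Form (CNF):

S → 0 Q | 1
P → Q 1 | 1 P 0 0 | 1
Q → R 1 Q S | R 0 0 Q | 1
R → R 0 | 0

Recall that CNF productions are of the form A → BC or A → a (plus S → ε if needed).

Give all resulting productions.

T0 → 0; S → 1; T1 → 1; P → 1; Q → 1; R → 0; S → T0 Q; P → Q T1; P → T1 X0; X0 → P X1; X1 → T0 T0; Q → R X2; X2 → T1 X3; X3 → Q S; Q → R X4; X4 → T0 X5; X5 → T0 Q; R → R T0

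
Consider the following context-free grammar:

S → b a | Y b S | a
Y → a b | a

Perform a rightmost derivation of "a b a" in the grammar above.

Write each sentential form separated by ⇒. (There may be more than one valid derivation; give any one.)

S ⇒ Y b S ⇒ Y b a ⇒ a b a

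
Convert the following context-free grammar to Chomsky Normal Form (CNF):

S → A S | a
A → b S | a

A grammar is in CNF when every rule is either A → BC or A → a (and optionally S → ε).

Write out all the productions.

S → a; TB → b; A → a; S → A S; A → TB S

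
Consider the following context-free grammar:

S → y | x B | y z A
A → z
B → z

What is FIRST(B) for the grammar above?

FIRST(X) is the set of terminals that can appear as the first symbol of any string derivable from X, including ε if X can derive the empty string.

We compute FIRST(B) using the standard algorithm.
FIRST(A) = {z}
FIRST(B) = {z}
FIRST(S) = {x, y}
Therefore, FIRST(B) = {z}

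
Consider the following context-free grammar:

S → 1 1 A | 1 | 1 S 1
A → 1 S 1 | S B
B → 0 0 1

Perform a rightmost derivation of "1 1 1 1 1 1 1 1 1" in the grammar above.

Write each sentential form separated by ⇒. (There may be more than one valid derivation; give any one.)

S ⇒ 1 1 A ⇒ 1 1 1 S 1 ⇒ 1 1 1 1 1 A 1 ⇒ 1 1 1 1 1 1 S 1 1 ⇒ 1 1 1 1 1 1 1 1 1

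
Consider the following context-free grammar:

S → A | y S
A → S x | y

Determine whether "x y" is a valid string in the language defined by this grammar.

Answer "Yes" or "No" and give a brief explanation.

No - no valid derivation exists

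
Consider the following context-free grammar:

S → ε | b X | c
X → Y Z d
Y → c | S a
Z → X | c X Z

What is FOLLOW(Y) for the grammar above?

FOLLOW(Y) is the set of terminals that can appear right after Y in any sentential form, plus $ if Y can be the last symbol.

We compute FOLLOW(Y) using the standard algorithm.
FOLLOW(S) starts with {$}.
FIRST(S) = {b, c, ε}
FIRST(X) = {a, b, c}
FIRST(Y) = {a, b, c}
FIRST(Z) = {a, b, c}
FOLLOW(S) = {$, a}
FOLLOW(X) = {$, a, b, c, d}
FOLLOW(Y) = {a, b, c}
FOLLOW(Z) = {d}
Therefore, FOLLOW(Y) = {a, b, c}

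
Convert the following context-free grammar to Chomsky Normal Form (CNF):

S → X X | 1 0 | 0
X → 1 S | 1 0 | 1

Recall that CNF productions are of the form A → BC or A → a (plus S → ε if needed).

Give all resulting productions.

T1 → 1; T0 → 0; S → 0; X → 1; S → X X; S → T1 T0; X → T1 S; X → T1 T0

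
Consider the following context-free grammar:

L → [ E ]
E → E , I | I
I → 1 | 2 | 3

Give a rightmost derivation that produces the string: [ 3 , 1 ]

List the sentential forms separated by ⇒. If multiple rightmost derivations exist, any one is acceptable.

L ⇒ [ E ] ⇒ [ E , I ] ⇒ [ E , 1 ] ⇒ [ I , 1 ] ⇒ [ 3 , 1 ]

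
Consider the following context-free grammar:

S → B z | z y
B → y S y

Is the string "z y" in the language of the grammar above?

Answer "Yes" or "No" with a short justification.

Yes - a valid derivation exists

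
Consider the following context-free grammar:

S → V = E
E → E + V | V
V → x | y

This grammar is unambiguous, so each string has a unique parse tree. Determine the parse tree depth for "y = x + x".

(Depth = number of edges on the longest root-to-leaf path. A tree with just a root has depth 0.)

4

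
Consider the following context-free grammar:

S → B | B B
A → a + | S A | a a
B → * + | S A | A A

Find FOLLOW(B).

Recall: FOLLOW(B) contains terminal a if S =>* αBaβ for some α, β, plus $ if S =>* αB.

We compute FOLLOW(B) using the standard algorithm.
FOLLOW(S) starts with {$}.
FIRST(A) = {*, a}
FIRST(B) = {*, a}
FIRST(S) = {*, a}
FOLLOW(A) = {$, *, a}
FOLLOW(B) = {$, *, a}
FOLLOW(S) = {$, *, a}
Therefore, FOLLOW(B) = {$, *, a}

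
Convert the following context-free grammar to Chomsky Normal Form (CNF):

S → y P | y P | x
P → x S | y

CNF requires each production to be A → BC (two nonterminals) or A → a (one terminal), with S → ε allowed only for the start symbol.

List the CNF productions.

TY → y; S → x; TX → x; P → y; S → TY P; S → TY P; P → TX S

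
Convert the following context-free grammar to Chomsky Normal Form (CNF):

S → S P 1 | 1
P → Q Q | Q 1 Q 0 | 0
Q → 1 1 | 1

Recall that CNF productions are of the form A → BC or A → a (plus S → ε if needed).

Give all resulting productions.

T1 → 1; S → 1; T0 → 0; P → 0; Q → 1; S → S X0; X0 → P T1; P → Q Q; P → Q X1; X1 → T1 X2; X2 → Q T0; Q → T1 T1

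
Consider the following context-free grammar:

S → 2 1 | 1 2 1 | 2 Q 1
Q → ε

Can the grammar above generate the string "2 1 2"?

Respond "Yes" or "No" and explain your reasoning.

No - no valid derivation exists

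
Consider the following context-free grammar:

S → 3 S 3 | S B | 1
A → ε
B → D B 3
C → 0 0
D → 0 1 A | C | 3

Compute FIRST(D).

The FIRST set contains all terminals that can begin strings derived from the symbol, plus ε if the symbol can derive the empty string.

We compute FIRST(D) using the standard algorithm.
FIRST(A) = {ε}
FIRST(B) = {0, 3}
FIRST(C) = {0}
FIRST(D) = {0, 3}
FIRST(S) = {1, 3}
Therefore, FIRST(D) = {0, 3}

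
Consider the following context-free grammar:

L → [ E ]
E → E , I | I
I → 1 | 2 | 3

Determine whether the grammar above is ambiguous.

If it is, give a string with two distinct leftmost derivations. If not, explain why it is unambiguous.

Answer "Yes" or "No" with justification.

No - the grammar is unambiguous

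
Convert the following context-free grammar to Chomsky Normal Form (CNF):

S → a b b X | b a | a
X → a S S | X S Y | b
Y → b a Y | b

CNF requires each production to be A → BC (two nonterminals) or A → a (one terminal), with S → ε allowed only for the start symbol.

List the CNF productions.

TA → a; TB → b; S → a; X → b; Y → b; S → TA X0; X0 → TB X1; X1 → TB X; S → TB TA; X → TA X2; X2 → S S; X → X X3; X3 → S Y; Y → TB X4; X4 → TA Y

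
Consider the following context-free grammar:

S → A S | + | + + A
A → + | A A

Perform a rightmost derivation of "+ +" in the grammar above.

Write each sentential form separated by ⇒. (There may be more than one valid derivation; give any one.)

S ⇒ A S ⇒ A + ⇒ + +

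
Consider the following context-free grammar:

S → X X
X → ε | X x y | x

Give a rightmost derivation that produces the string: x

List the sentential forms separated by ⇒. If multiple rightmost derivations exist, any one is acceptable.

S ⇒ X X ⇒ X ⇒ x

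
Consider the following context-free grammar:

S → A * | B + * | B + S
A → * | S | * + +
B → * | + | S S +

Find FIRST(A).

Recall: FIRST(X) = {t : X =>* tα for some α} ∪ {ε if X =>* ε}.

We compute FIRST(A) using the standard algorithm.
FIRST(A) = {*, +}
FIRST(B) = {*, +}
FIRST(S) = {*, +}
Therefore, FIRST(A) = {*, +}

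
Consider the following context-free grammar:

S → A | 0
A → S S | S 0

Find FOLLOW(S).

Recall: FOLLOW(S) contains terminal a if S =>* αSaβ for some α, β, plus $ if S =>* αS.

We compute FOLLOW(S) using the standard algorithm.
FOLLOW(S) starts with {$}.
FIRST(A) = {0}
FIRST(S) = {0}
FOLLOW(A) = {$, 0}
FOLLOW(S) = {$, 0}
Therefore, FOLLOW(S) = {$, 0}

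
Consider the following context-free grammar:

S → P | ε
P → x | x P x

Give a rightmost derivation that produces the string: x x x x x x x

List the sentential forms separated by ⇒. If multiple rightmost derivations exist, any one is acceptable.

S ⇒ P ⇒ x P x ⇒ x x P x x ⇒ x x x P x x x ⇒ x x x x x x x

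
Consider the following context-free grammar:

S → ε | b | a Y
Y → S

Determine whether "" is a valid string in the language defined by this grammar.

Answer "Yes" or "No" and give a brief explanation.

Yes - a valid derivation exists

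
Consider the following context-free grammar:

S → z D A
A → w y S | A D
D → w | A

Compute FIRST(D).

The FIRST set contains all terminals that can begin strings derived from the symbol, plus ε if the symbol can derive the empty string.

We compute FIRST(D) using the standard algorithm.
FIRST(A) = {w}
FIRST(D) = {w}
FIRST(S) = {z}
Therefore, FIRST(D) = {w}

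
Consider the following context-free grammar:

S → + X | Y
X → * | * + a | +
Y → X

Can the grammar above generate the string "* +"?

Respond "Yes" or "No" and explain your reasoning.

No - no valid derivation exists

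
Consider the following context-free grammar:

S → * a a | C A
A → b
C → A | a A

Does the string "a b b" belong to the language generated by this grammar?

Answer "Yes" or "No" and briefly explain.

Yes - a valid derivation exists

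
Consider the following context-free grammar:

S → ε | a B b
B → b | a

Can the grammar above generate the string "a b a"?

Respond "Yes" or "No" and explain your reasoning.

No - no valid derivation exists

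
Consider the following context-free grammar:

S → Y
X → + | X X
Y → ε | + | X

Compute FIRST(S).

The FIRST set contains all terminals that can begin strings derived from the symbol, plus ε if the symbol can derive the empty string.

We compute FIRST(S) using the standard algorithm.
FIRST(S) = {+, ε}
FIRST(X) = {+}
FIRST(Y) = {+, ε}
Therefore, FIRST(S) = {+, ε}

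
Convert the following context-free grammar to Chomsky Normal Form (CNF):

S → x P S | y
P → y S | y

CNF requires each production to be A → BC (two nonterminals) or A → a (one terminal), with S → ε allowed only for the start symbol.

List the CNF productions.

TX → x; S → y; TY → y; P → y; S → TX X0; X0 → P S; P → TY S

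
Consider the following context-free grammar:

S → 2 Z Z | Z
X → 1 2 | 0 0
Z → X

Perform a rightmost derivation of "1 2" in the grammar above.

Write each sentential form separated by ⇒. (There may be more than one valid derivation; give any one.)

S ⇒ Z ⇒ X ⇒ 1 2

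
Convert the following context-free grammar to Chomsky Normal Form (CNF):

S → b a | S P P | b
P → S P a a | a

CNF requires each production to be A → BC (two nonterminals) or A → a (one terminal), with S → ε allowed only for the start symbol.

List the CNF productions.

TB → b; TA → a; S → b; P → a; S → TB TA; S → S X0; X0 → P P; P → S X1; X1 → P X2; X2 → TA TA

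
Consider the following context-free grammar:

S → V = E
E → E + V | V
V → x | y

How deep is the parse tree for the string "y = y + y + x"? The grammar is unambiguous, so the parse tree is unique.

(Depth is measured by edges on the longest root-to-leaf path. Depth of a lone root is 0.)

5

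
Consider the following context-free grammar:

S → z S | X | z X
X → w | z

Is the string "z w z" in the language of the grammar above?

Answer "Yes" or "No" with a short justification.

No - no valid derivation exists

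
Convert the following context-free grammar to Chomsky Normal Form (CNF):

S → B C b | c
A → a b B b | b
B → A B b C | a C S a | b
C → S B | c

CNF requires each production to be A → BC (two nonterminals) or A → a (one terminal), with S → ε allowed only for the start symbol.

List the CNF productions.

TB → b; S → c; TA → a; A → b; B → b; C → c; S → B X0; X0 → C TB; A → TA X1; X1 → TB X2; X2 → B TB; B → A X3; X3 → B X4; X4 → TB C; B → TA X5; X5 → C X6; X6 → S TA; C → S B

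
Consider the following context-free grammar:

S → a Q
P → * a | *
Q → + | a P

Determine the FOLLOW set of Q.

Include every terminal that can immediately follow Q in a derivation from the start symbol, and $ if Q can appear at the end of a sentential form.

We compute FOLLOW(Q) using the standard algorithm.
FOLLOW(S) starts with {$}.
FIRST(P) = {*}
FIRST(Q) = {+, a}
FIRST(S) = {a}
FOLLOW(P) = {$}
FOLLOW(Q) = {$}
FOLLOW(S) = {$}
Therefore, FOLLOW(Q) = {$}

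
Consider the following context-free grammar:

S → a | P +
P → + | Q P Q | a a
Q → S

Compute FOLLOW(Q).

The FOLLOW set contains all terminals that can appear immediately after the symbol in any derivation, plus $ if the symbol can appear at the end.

We compute FOLLOW(Q) using the standard algorithm.
FOLLOW(S) starts with {$}.
FIRST(P) = {+, a}
FIRST(Q) = {+, a}
FIRST(S) = {+, a}
FOLLOW(P) = {+, a}
FOLLOW(Q) = {+, a}
FOLLOW(S) = {$, +, a}
Therefore, FOLLOW(Q) = {+, a}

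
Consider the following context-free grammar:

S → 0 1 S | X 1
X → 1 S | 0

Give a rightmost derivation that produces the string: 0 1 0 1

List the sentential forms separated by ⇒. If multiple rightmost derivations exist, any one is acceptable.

S ⇒ 0 1 S ⇒ 0 1 X 1 ⇒ 0 1 0 1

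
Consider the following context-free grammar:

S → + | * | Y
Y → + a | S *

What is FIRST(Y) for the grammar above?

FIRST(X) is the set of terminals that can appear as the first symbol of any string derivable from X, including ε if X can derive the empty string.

We compute FIRST(Y) using the standard algorithm.
FIRST(S) = {*, +}
FIRST(Y) = {*, +}
Therefore, FIRST(Y) = {*, +}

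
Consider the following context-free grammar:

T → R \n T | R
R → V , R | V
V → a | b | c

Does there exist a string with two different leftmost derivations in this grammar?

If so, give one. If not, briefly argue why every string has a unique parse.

No - every string in the language has a unique leftmost derivation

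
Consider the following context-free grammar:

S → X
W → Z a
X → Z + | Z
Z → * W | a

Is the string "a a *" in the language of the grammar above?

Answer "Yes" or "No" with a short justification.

No - no valid derivation exists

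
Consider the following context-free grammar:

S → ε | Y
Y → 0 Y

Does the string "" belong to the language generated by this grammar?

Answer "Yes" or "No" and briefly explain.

Yes - a valid derivation exists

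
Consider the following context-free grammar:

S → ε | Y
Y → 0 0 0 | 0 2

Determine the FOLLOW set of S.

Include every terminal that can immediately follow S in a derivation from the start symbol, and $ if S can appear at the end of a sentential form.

We compute FOLLOW(S) using the standard algorithm.
FOLLOW(S) starts with {$}.
FIRST(S) = {0, ε}
FIRST(Y) = {0}
FOLLOW(S) = {$}
FOLLOW(Y) = {$}
Therefore, FOLLOW(S) = {$}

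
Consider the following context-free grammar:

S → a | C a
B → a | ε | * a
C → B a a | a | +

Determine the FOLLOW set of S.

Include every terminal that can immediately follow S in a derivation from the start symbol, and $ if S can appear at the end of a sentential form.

We compute FOLLOW(S) using the standard algorithm.
FOLLOW(S) starts with {$}.
FIRST(B) = {*, a, ε}
FIRST(C) = {*, +, a}
FIRST(S) = {*, +, a}
FOLLOW(B) = {a}
FOLLOW(C) = {a}
FOLLOW(S) = {$}
Therefore, FOLLOW(S) = {$}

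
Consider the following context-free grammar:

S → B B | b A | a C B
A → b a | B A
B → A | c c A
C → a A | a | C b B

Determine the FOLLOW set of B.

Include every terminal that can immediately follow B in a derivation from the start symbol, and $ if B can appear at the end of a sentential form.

We compute FOLLOW(B) using the standard algorithm.
FOLLOW(S) starts with {$}.
FIRST(A) = {b, c}
FIRST(B) = {b, c}
FIRST(C) = {a}
FIRST(S) = {a, b, c}
FOLLOW(A) = {$, b, c}
FOLLOW(B) = {$, b, c}
FOLLOW(C) = {b, c}
FOLLOW(S) = {$}
Therefore, FOLLOW(B) = {$, b, c}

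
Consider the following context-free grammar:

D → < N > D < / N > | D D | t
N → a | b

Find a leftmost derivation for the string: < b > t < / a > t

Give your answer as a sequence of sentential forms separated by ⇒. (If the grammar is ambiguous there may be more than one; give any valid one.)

D ⇒ D D ⇒ < N > D < / N > D ⇒ < b > D < / N > D ⇒ < b > t < / N > D ⇒ < b > t < / a > D ⇒ < b > t < / a > t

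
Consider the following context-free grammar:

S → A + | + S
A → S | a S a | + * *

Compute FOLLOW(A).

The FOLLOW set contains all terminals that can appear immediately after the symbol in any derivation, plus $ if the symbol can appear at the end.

We compute FOLLOW(A) using the standard algorithm.
FOLLOW(S) starts with {$}.
FIRST(A) = {+, a}
FIRST(S) = {+, a}
FOLLOW(A) = {+}
FOLLOW(S) = {$, +, a}
Therefore, FOLLOW(A) = {+}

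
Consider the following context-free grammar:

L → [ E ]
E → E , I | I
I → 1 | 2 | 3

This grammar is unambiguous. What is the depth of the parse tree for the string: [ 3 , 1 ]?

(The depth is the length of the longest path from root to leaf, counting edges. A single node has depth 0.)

4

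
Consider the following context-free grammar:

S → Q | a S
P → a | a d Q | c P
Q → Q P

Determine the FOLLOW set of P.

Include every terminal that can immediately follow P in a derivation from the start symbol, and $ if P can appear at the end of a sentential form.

We compute FOLLOW(P) using the standard algorithm.
FOLLOW(S) starts with {$}.
FIRST(P) = {a, c}
FIRST(Q) = {}
FIRST(S) = {a}
FOLLOW(P) = {$, a, c}
FOLLOW(Q) = {$, a, c}
FOLLOW(S) = {$}
Therefore, FOLLOW(P) = {$, a, c}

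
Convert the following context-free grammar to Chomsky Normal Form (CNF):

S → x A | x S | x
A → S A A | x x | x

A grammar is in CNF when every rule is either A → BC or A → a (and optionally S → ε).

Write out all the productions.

TX → x; S → x; A → x; S → TX A; S → TX S; A → S X0; X0 → A A; A → TX TX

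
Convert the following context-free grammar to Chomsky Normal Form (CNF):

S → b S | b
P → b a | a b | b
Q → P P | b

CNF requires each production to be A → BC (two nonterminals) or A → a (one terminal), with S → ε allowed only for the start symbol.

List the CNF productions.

TB → b; S → b; TA → a; P → b; Q → b; S → TB S; P → TB TA; P → TA TB; Q → P P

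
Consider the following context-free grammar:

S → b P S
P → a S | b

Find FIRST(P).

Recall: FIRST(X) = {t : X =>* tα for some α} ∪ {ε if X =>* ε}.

We compute FIRST(P) using the standard algorithm.
FIRST(P) = {a, b}
FIRST(S) = {b}
Therefore, FIRST(P) = {a, b}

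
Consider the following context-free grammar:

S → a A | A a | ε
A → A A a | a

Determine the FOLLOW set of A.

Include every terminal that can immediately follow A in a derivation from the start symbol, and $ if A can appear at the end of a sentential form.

We compute FOLLOW(A) using the standard algorithm.
FOLLOW(S) starts with {$}.
FIRST(A) = {a}
FIRST(S) = {a, ε}
FOLLOW(A) = {$, a}
FOLLOW(S) = {$}
Therefore, FOLLOW(A) = {$, a}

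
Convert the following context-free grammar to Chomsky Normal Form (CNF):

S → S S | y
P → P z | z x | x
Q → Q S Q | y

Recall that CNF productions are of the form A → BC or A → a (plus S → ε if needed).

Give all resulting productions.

S → y; TZ → z; TX → x; P → x; Q → y; S → S S; P → P TZ; P → TZ TX; Q → Q X0; X0 → S Q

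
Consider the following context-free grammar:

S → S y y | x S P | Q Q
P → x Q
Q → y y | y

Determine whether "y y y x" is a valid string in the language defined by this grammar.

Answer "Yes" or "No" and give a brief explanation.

No - no valid derivation exists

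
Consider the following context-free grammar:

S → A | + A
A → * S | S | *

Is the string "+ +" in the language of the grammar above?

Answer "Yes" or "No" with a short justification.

No - no valid derivation exists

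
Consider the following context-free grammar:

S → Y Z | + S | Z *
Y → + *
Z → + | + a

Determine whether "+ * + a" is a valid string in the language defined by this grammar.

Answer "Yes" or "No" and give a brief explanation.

Yes - a valid derivation exists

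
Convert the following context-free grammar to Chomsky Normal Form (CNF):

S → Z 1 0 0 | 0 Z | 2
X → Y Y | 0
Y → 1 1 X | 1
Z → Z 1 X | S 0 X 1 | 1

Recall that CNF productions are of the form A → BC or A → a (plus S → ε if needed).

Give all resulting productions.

T1 → 1; T0 → 0; S → 2; X → 0; Y → 1; Z → 1; S → Z X0; X0 → T1 X1; X1 → T0 T0; S → T0 Z; X → Y Y; Y → T1 X2; X2 → T1 X; Z → Z X3; X3 → T1 X; Z → S X4; X4 → T0 X5; X5 → X T1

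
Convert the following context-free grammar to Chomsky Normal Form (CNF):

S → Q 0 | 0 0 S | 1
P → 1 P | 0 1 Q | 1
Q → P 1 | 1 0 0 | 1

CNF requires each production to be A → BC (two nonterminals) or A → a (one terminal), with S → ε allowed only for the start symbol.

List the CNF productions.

T0 → 0; S → 1; T1 → 1; P → 1; Q → 1; S → Q T0; S → T0 X0; X0 → T0 S; P → T1 P; P → T0 X1; X1 → T1 Q; Q → P T1; Q → T1 X2; X2 → T0 T0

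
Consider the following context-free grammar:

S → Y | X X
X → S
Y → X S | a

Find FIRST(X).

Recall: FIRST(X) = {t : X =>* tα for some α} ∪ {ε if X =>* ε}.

We compute FIRST(X) using the standard algorithm.
FIRST(S) = {a}
FIRST(X) = {a}
FIRST(Y) = {a}
Therefore, FIRST(X) = {a}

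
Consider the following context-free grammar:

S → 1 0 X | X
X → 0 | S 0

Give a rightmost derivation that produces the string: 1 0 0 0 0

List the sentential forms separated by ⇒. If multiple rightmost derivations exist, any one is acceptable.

S ⇒ 1 0 X ⇒ 1 0 S 0 ⇒ 1 0 X 0 ⇒ 1 0 S 0 0 ⇒ 1 0 X 0 0 ⇒ 1 0 0 0 0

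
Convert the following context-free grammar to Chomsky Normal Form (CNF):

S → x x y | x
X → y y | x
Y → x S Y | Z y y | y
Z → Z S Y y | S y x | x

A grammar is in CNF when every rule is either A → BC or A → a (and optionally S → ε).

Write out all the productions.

TX → x; TY → y; S → x; X → x; Y → y; Z → x; S → TX X0; X0 → TX TY; X → TY TY; Y → TX X1; X1 → S Y; Y → Z X2; X2 → TY TY; Z → Z X3; X3 → S X4; X4 → Y TY; Z → S X5; X5 → TY TX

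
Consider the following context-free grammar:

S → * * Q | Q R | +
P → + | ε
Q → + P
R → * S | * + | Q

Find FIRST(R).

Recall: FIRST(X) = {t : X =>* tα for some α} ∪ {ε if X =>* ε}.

We compute FIRST(R) using the standard algorithm.
FIRST(P) = {+, ε}
FIRST(Q) = {+}
FIRST(R) = {*, +}
FIRST(S) = {*, +}
Therefore, FIRST(R) = {*, +}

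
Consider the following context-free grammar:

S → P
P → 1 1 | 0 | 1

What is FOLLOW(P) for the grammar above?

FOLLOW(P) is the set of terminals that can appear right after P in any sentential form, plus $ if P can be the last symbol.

We compute FOLLOW(P) using the standard algorithm.
FOLLOW(S) starts with {$}.
FIRST(P) = {0, 1}
FIRST(S) = {0, 1}
FOLLOW(P) = {$}
FOLLOW(S) = {$}
Therefore, FOLLOW(P) = {$}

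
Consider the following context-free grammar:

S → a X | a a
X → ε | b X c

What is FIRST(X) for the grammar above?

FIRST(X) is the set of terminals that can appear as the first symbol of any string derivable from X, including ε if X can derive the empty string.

We compute FIRST(X) using the standard algorithm.
FIRST(S) = {a}
FIRST(X) = {b, ε}
Therefore, FIRST(X) = {b, ε}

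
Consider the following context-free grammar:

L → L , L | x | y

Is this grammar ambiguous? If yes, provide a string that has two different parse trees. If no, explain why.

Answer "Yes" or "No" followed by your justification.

Yes - the string 'x , x , x , y , x , x' has two distinct leftmost derivations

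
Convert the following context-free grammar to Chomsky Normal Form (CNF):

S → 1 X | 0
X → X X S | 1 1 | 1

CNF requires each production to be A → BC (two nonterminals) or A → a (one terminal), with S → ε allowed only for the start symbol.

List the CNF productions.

T1 → 1; S → 0; X → 1; S → T1 X; X → X X0; X0 → X S; X → T1 T1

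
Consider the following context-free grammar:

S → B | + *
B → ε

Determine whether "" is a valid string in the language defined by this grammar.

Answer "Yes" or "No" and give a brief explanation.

Yes - a valid derivation exists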